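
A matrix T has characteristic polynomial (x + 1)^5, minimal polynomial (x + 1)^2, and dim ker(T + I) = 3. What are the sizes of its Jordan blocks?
Jordan blocks: (-1, 2), (-1, 2), (-1, 1)

λ = -1: algebraic multiplicity 5 (exponent in χ_T), largest block size 2 (exponent in m_T), 3 blocks (geometric multiplicity). These force block sizes [2, 2, 1].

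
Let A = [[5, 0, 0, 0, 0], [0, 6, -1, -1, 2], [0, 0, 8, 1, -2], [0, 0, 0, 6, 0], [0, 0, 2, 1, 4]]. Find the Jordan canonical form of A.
J = [[5, 0, 0, 0, 0], [0, 6, 1, 0, 0], [0, 0, 6, 1, 0], [0, 0, 0, 6, 0], [0, 0, 0, 0, 6]]

The characteristic polynomial is det(xI - A) = (x - 6)^4(x - 5), so the eigenvalues are 5 (algebraic multiplicity 1), 6 (algebraic multiplicity 4).

For λ = 5: algebraic multiplicity 1 gives one 1×1 block.

For λ = 6: rank(A - 6I) = 3, rank((A - 6I)^2) = 2, rank((A - 6I)^3) = 1. The eigenspace has dimension 5 - 3 = 2, so there are 2 Jordan blocks; the rank sequence gives block sizes [3, 1].

Assembling the blocks gives the Jordan form J above.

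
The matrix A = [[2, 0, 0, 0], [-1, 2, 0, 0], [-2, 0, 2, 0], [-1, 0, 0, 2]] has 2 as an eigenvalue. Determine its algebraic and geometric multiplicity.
The characteristic polynomial is (x - 2)^4, so the factor x - 2 appears with exponent 4: the algebraic multiplicity is 4.

rank(A - 2I) = 1, so the eigenspace has dimension 4 - 1 = 3: the geometric multiplicity is 3.

Since 3 < 4, A is not diagonalizable.

algebraic multiplicity 4, geometric multiplicity 3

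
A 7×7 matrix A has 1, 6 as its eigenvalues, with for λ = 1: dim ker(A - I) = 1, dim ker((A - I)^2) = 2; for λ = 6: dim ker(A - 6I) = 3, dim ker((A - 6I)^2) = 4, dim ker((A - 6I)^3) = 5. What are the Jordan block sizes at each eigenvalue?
λ = 1: successive nullity increments [1, 1] count blocks of size ≥ k; block sizes are [2].
λ = 6: successive nullity increments [3, 1, 1] count blocks of size ≥ k; block sizes are [3, 1, 1].

Jordan blocks: (1, 2), (6, 3), (6, 1), (6, 1)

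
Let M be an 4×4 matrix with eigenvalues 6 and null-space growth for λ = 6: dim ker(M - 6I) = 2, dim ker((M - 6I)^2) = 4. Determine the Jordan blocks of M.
Jordan blocks: (6, 2), (6, 2)

λ = 6: successive nullity increments [2, 2] count blocks of size ≥ k; block sizes are [2, 2].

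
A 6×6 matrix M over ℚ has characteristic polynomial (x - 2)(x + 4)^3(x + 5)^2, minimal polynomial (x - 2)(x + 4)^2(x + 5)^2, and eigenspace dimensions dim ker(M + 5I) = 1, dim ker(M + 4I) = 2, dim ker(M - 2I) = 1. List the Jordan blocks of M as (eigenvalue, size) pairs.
Jordan blocks: (-5, 2), (-4, 2), (-4, 1), (2, 1)

λ = -5: algebraic multiplicity 2 (exponent in χ_M), largest block size 2 (exponent in m_M), 1 block (geometric multiplicity). This forces block sizes [2].
λ = -4: algebraic multiplicity 3 (exponent in χ_M), largest block size 2 (exponent in m_M), 2 blocks (geometric multiplicity). These force block sizes [2, 1].
λ = 2: algebraic multiplicity 1 (exponent in χ_M), largest block size 1 (exponent in m_M), 1 block (geometric multiplicity). This forces block sizes [1].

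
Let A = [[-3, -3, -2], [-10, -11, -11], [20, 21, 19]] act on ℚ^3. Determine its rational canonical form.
R = [[0, 0, 4], [1, 0, -8], [0, 1, 5]]

The invariant factors of A (the non-unit diagonal entries of the Smith normal form of xI - A over ℚ[x]) are (x - 2)^2(x - 1), each dividing the next. The characteristic polynomial is their product, (x - 2)^2(x - 1).

The rational canonical form is the block-diagonal matrix of companion matrices C(f_i):
R = [[0, 0, 4], [1, 0, -8], [0, 1, 5]].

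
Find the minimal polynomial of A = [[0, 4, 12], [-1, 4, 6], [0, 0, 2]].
m_A(x) = (x - 2)^2

The characteristic polynomial factors as (x - 2)^3. The minimal polynomial is ∏(x - λ)^{k_λ} where k_λ is the size of the largest Jordan block at λ.

For λ = 2: rank(A - 2I) = 1, and the largest Jordan block has size 2 (the smallest k with rank((A - 2I)^k) = rank((A - 2I)^(k+1))).

So m_A(x) = (x - 2)^2.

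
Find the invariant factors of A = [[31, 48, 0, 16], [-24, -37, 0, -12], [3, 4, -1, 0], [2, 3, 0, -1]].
The Jordan structure of A has elementary divisors (x + 3)^2, (x + 1)^2. Arranging the block sizes at each eigenvalue in decreasing order and taking row products gives the invariant factors.

Invariant factors (smallest first, each dividing the next): (x + 1)^2(x + 3)^2.

Check: the last factor (x + 1)^2(x + 3)^2 is the minimal polynomial, and the product (x + 1)^2(x + 3)^2 is the characteristic polynomial.

(x + 1)^2(x + 3)^2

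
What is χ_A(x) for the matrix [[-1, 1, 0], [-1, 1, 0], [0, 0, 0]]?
xI - A = [[x + 1, -1, 0], [1, x - 1, 0], [0, 0, x]].

Expanding det(xI - A) along the first row:
det(xI - A) = + (x + 1)·det([[x - 1, 0], [0, x]]) - (-1)·det([[1, 0], [0, x]]) + (0)·det([[1, x - 1], [0, 0]]).

Evaluating gives χ_A(x) = x^3.

χ_A(x) = x^3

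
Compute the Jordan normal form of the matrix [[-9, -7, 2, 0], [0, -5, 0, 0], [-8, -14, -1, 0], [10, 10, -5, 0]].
J = [[-5, 1, 0, 0], [0, -5, 0, 0], [0, 0, -5, 0], [0, 0, 0, 0]]

The characteristic polynomial is det(xI - A) = x(x + 5)^3, so the eigenvalues are -5 (algebraic multiplicity 3), 0 (algebraic multiplicity 1).

For λ = -5: rank(A + 5I) = 2, rank((A + 5I)^2) = 1. The eigenspace has dimension 4 - 2 = 2, so there are 2 Jordan blocks; the rank sequence gives block sizes [2, 1].

For λ = 0: algebraic multiplicity 1 gives one 1×1 block.

Assembling the blocks gives the Jordan form J above.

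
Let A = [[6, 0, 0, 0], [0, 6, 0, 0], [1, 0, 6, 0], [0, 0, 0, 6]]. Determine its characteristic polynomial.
χ_A(x) = (x - 6)^4

xI - A = [[x - 6, 0, 0, 0], [0, x - 6, 0, 0], [-1, 0, x - 6, 0], [0, 0, 0, x - 6]].

Expanding det(xI - A) along the first row:
det(xI - A) = + (x - 6)·det([[x - 6, 0, 0], [0, x - 6, 0], [0, 0, x - 6]]) - (0)·det([[0, 0, 0], [-1, x - 6, 0], [0, 0, x - 6]]) + (0)·det([[0, x - 6, 0], [-1, 0, 0], [0, 0, x - 6]]) - (0)·det([[0, x - 6, 0], [-1, 0, x - 6], [0, 0, 0]]).

Evaluating gives χ_A(x) = x^4 - 24x^3 + 216x^2 - 864x + 1296 = (x - 6)^4.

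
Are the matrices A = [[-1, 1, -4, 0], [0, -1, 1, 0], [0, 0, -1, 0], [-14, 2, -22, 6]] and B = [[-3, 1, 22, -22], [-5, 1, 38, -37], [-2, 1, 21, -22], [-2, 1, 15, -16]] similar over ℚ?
Yes.

Two matrices over a field are similar if and only if they have the same invariant factors.

Both A and B have characteristic polynomial (x - 6)(x + 1)^3 and minimal polynomial (x - 6)(x + 1)^3. Computing further, both have invariant factors (x - 6)(x + 1)^3. Hence A and B are similar.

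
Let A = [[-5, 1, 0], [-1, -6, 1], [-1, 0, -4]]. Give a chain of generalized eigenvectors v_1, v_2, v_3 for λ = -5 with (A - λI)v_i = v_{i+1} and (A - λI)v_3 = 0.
We seek v_1 ∈ ker((A + 5I)^3) \ ker((A + 5I)^2), then set v_{i+1} = (A + 5I) v_i.

One such chain is v_1 = [[-2, -1, -2]]^T, v_2 = [[-1, 1, 0]]^T, v_3 = [[1, 0, 1]]^T. Check: (A + 5I) v_3 = [[0, 0, 0]]^T = 0.

v_1 = [[-2, -1, -2]]^T, v_2 = [[-1, 1, 0]]^T, v_3 = [[1, 0, 1]]^T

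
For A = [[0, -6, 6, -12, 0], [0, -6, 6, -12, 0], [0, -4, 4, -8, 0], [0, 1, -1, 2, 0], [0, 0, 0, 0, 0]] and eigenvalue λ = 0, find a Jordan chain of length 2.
We seek v_1 ∈ ker(A^2) \ ker(A), then set v_{i+1} = A v_i.

One such chain is v_1 = [[-6, -3, -4, 0, 0]]^T, v_2 = [[-6, -6, -4, 1, 0]]^T. Check: A v_2 = [[0, 0, 0, 0, 0]]^T = 0.

v_1 = [[-6, -3, -4, 0, 0]]^T, v_2 = [[-6, -6, -4, 1, 0]]^T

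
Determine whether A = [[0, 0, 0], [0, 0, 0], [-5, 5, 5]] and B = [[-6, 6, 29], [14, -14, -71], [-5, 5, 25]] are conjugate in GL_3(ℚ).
No.

Both have characteristic polynomial x^2(x - 5), but the minimal polynomial of A is x(x - 5) while the minimal polynomial of B is x^2(x - 5). The minimal polynomial is a similarity invariant, so A and B are not similar.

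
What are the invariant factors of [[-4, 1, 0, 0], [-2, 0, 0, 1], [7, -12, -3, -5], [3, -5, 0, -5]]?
The Jordan structure of A has elementary divisors (x + 3)^3, (x + 3). Arranging the block sizes at each eigenvalue in decreasing order and taking row products gives the invariant factors.

Invariant factors (smallest first, each dividing the next): x + 3, (x + 3)^3.

Check: the last factor (x + 3)^3 is the minimal polynomial, and the product (x + 3)^4 is the characteristic polynomial.

x + 3, (x + 3)^3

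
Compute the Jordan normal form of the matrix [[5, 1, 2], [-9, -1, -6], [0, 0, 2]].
The characteristic polynomial is det(xI - A) = (x - 2)^3, so the eigenvalues are 2 (algebraic multiplicity 3).

For λ = 2: rank(A - 2I) = 1, rank((A - 2I)^2) = 0. The eigenspace has dimension 3 - 1 = 2, so there are 2 Jordan blocks; the rank sequence gives block sizes [2, 1].

Assembling the blocks gives the Jordan form J above.

J = [[2, 1, 0], [0, 2, 0], [0, 0, 2]]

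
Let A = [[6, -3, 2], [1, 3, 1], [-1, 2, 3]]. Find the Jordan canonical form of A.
J = [[4, 1, 0], [0, 4, 1], [0, 0, 4]]

The characteristic polynomial is det(xI - A) = (x - 4)^3, so the eigenvalues are 4 (algebraic multiplicity 3).

For λ = 4: rank(A - 4I) = 2, rank((A - 4I)^2) = 1, rank((A - 4I)^3) = 0. The eigenspace has dimension 3 - 2 = 1, so there is 1 Jordan block; the rank sequence gives block sizes [3].

Assembling the blocks gives the Jordan form J above.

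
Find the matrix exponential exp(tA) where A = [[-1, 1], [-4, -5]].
e^{tA} = [[(2*t + 1)*e^{-3*t}, t*e^{-3*t}], [-4*t*e^{-3*t}, (1 - 2*t)*e^{-3*t}]]

A has Jordan form J = [[-3, 1], [0, -3]] with A = PJP^{-1}, so e^{tA} = P e^{tJ} P^{-1}.

For a Jordan block J_k(λ), e^{tJ_k(λ)} = e^{λt} · (I + tN + t^2 N^2/2! + ... + t^{k-1} N^{k-1}/(k-1)!) where N is the nilpotent superdiagonal part.

Assembling the blocks and conjugating back gives the entries of e^{tA} as shown above.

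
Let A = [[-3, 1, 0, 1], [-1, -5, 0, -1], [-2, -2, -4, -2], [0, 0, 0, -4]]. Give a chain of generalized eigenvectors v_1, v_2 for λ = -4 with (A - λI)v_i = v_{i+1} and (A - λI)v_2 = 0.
v_1 = [[0, 1, 2, 0]]^T, v_2 = [[1, -1, -2, 0]]^T

We seek v_1 ∈ ker((A + 4I)^2) \ ker(A + 4I), then set v_{i+1} = (A + 4I) v_i.

One such chain is v_1 = [[0, 1, 2, 0]]^T, v_2 = [[1, -1, -2, 0]]^T. Check: (A + 4I) v_2 = [[0, 0, 0, 0]]^T = 0.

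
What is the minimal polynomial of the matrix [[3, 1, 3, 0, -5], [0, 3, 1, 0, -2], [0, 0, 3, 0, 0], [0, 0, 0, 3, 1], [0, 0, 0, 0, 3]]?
The characteristic polynomial factors as (x - 3)^5. The minimal polynomial is ∏(x - λ)^{k_λ} where k_λ is the size of the largest Jordan block at λ.

For λ = 3: rank(A - 3I) = 3, and the largest Jordan block has size 3 (the smallest k with rank((A - 3I)^k) = rank((A - 3I)^(k+1))).

So m_A(x) = (x - 3)^3.

m_A(x) = (x - 3)^3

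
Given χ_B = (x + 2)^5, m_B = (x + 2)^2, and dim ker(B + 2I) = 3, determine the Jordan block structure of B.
Jordan blocks: (-2, 2), (-2, 2), (-2, 1)

λ = -2: algebraic multiplicity 5 (exponent in χ_B), largest block size 2 (exponent in m_B), 3 blocks (geometric multiplicity). These force block sizes [2, 2, 1].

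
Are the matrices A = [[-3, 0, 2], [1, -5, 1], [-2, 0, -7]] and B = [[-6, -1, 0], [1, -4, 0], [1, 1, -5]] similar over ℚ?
Yes.

Two matrices over a field are similar if and only if they have the same invariant factors.

Both A and B have characteristic polynomial (x + 5)^3 and minimal polynomial (x + 5)^2. Computing further, both have invariant factors x + 5, (x + 5)^2. Hence A and B are similar.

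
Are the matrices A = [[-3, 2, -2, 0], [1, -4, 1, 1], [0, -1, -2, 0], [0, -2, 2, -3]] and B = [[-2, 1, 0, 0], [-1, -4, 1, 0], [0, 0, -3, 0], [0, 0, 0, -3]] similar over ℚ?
Yes.

Two matrices over a field are similar if and only if they have the same invariant factors.

Both A and B have characteristic polynomial (x + 3)^4 and minimal polynomial (x + 3)^3. Computing further, both have invariant factors x + 3, (x + 3)^3. Hence A and B are similar.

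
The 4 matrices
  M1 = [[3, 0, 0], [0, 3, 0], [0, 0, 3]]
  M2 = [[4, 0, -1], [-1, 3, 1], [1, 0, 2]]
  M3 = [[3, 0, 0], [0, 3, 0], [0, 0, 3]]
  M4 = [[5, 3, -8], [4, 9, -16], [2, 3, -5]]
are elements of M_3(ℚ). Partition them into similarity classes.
2 classes: {M1, M3}, {M2, M4}

Characteristic polynomials: χ_{M1} = (x - 3)^3, χ_{M2} = (x - 3)^3, χ_{M3} = (x - 3)^3, χ_{M4} = (x - 3)^3.

{M1, M3}: invariant factors x - 3, x - 3, x - 3.

{M2, M4}: invariant factors x - 3, (x - 3)^2.

Matrices are similar if and only if their invariant-factor lists agree; the partition into similarity classes is {M1, M3}, {M2, M4}.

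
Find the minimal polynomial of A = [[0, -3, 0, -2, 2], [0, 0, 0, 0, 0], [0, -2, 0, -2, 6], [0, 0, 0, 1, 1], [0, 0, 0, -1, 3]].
m_A(x) = x^2(x - 2)^2

The characteristic polynomial factors as x^3(x - 2)^2. The minimal polynomial is ∏(x - λ)^{k_λ} where k_λ is the size of the largest Jordan block at λ.

For λ = 0: rank(A) = 3, and the largest Jordan block has size 2 (the smallest k with rank(A^k) = rank(A^(k+1))).
For λ = 2: rank(A - 2I) = 4, and the largest Jordan block has size 2 (the smallest k with rank((A - 2I)^k) = rank((A - 2I)^(k+1))).

So m_A(x) = x^2(x - 2)^2.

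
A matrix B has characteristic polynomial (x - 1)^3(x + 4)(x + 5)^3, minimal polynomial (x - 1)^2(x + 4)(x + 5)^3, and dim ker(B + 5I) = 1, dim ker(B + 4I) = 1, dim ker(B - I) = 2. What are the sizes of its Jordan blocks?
λ = -5: algebraic multiplicity 3 (exponent in χ_B), largest block size 3 (exponent in m_B), 1 block (geometric multiplicity). This forces block sizes [3].
λ = -4: algebraic multiplicity 1 (exponent in χ_B), largest block size 1 (exponent in m_B), 1 block (geometric multiplicity). This forces block sizes [1].
λ = 1: algebraic multiplicity 3 (exponent in χ_B), largest block size 2 (exponent in m_B), 2 blocks (geometric multiplicity). These force block sizes [2, 1].

Jordan blocks: (-5, 3), (-4, 1), (1, 2), (1, 1)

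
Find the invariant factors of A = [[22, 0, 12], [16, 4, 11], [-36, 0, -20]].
The Jordan structure of A has elementary divisors (x + 2), (x - 4)^2. Arranging the block sizes at each eigenvalue in decreasing order and taking row products gives the invariant factors.

Invariant factors (smallest first, each dividing the next): (x - 4)^2(x + 2).

Check: the last factor (x - 4)^2(x + 2) is the minimal polynomial, and the product (x - 4)^2(x + 2) is the characteristic polynomial.

(x - 4)^2(x + 2)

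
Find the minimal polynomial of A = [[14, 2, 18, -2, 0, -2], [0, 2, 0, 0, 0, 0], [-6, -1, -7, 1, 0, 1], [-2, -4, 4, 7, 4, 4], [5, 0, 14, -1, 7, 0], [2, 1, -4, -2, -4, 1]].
The characteristic polynomial factors as (x - 5)^4(x - 2)^2. The minimal polynomial is ∏(x - λ)^{k_λ} where k_λ is the size of the largest Jordan block at λ.

For λ = 2: rank(A - 2I) = 4, and the largest Jordan block has size 1 (the smallest k with rank((A - 2I)^k) = rank((A - 2I)^(k+1))).
For λ = 5: rank(A - 5I) = 4, and the largest Jordan block has size 2 (the smallest k with rank((A - 5I)^k) = rank((A - 5I)^(k+1))).

So m_A(x) = (x - 5)^2(x - 2).

m_A(x) = (x - 5)^2(x - 2)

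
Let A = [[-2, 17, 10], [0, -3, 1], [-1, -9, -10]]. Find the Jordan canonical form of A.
J = [[-5, 1, 0], [0, -5, 1], [0, 0, -5]]

The characteristic polynomial is det(xI - A) = (x + 5)^3, so the eigenvalues are -5 (algebraic multiplicity 3).

For λ = -5: rank(A + 5I) = 2, rank((A + 5I)^2) = 1, rank((A + 5I)^3) = 0. The eigenspace has dimension 3 - 2 = 1, so there is 1 Jordan block; the rank sequence gives block sizes [3].

Assembling the blocks gives the Jordan form J above.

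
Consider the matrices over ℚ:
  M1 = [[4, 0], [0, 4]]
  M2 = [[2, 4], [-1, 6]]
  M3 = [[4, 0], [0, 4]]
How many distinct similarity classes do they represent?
2 classes: {M1, M3}, {M2}

Characteristic polynomials: χ_{M1} = (x - 4)^2, χ_{M2} = (x - 4)^2, χ_{M3} = (x - 4)^2.

{M1, M3}: invariant factors x - 4, x - 4.

{M2}: invariant factors (x - 4)^2.

Matrices are similar if and only if their invariant-factor lists agree; the partition into similarity classes is {M1, M3}, {M2}.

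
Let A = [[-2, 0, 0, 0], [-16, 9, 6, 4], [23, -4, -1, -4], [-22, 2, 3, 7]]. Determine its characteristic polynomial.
xI - A = [[x + 2, 0, 0, 0], [16, x - 9, -6, -4], [-23, 4, x + 1, 4], [22, -2, -3, x - 7]].

Expanding det(xI - A) along the first row:
det(xI - A) = + (x + 2)·det([[x - 9, -6, -4], [4, x + 1, 4], [-2, -3, x - 7]]) - (0)·det([[16, -6, -4], [-23, x + 1, 4], [22, -3, x - 7]]) + (0)·det([[16, x - 9, -4], [-23, 4, 4], [22, -2, x - 7]]) - (0)·det([[16, x - 9, -6], [-23, 4, x + 1], [22, -2, -3]]).

Evaluating gives χ_A(x) = x^4 - 13x^3 + 45x^2 + 25x - 250 = (x - 5)^3(x + 2).

χ_A(x) = (x - 5)^3(x + 2)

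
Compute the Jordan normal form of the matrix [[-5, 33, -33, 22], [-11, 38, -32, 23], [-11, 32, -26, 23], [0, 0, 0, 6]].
The characteristic polynomial is det(xI - A) = (x - 6)^3(x + 5), so the eigenvalues are -5 (algebraic multiplicity 1), 6 (algebraic multiplicity 3).

For λ = -5: algebraic multiplicity 1 gives one 1×1 block.

For λ = 6: rank(A - 6I) = 2, rank((A - 6I)^2) = 1. The eigenspace has dimension 4 - 2 = 2, so there are 2 Jordan blocks; the rank sequence gives block sizes [2, 1].

Assembling the blocks gives the Jordan form J above.

J = [[-5, 0, 0, 0], [0, 6, 1, 0], [0, 0, 6, 0], [0, 0, 0, 6]]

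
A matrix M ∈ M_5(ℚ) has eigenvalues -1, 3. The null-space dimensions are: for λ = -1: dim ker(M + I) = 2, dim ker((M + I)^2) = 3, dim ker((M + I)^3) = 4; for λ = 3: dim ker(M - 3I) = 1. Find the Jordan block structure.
Jordan blocks: (-1, 3), (-1, 1), (3, 1)

λ = -1: successive nullity increments [2, 1, 1] count blocks of size ≥ k; block sizes are [3, 1].
λ = 3: successive nullity increments [1] count blocks of size ≥ k; block sizes are [1].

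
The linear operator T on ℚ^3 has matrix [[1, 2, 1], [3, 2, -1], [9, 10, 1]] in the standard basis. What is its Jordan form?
The characteristic polynomial is det(xI - A) = x^2(x - 4), so the eigenvalues are 0 (algebraic multiplicity 2), 4 (algebraic multiplicity 1).

For λ = 0: rank(A) = 2, rank(A^2) = 1. The eigenspace has dimension 3 - 2 = 1, so there is 1 Jordan block; the rank sequence gives block sizes [2].

For λ = 4: algebraic multiplicity 1 gives one 1×1 block.

Assembling the blocks gives the Jordan form J above.

J = [[0, 1, 0], [0, 0, 0], [0, 0, 4]]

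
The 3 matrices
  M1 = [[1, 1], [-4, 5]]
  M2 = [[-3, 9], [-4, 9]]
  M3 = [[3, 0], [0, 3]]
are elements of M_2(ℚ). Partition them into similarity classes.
2 classes: {M1, M2}, {M3}

Characteristic polynomials: χ_{M1} = (x - 3)^2, χ_{M2} = (x - 3)^2, χ_{M3} = (x - 3)^2.

{M1, M2}: invariant factors (x - 3)^2.

{M3}: invariant factors x - 3, x - 3.

Matrices are similar if and only if their invariant-factor lists agree; the partition into similarity classes is {M1, M2}, {M3}.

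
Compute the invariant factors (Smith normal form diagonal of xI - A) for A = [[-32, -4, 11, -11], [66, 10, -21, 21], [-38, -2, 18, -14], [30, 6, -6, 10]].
(x - 4)(x - 2)^2(x + 2)

The Jordan structure of A has elementary divisors (x + 2), (x - 2)^2, (x - 4). Arranging the block sizes at each eigenvalue in decreasing order and taking row products gives the invariant factors.

Invariant factors (smallest first, each dividing the next): (x - 4)(x - 2)^2(x + 2).

Check: the last factor (x - 4)(x - 2)^2(x + 2) is the minimal polynomial, and the product (x - 4)(x - 2)^2(x + 2) is the characteristic polynomial.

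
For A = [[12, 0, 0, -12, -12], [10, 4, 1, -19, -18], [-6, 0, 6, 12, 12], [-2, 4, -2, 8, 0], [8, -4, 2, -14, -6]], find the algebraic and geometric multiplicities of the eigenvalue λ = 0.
The characteristic polynomial is x(x - 6)^4, so the factor x appears with exponent 1: the algebraic multiplicity is 1.

rank(A) = 4, so the eigenspace has dimension 5 - 4 = 1: the geometric multiplicity is 1.

algebraic multiplicity 1, geometric multiplicity 1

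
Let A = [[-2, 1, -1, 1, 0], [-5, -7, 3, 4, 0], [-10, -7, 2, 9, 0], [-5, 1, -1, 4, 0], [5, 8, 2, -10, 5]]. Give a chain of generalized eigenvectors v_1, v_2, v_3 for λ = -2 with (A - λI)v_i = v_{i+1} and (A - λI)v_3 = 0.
v_1 = [[0, 1, 1, 0, -1]]^T, v_2 = [[0, -2, -3, 0, 3]]^T, v_3 = [[1, 1, 2, 1, -1]]^T

We seek v_1 ∈ ker((A + 2I)^3) \ ker((A + 2I)^2), then set v_{i+1} = (A + 2I) v_i.

One such chain is v_1 = [[0, 1, 1, 0, -1]]^T, v_2 = [[0, -2, -3, 0, 3]]^T, v_3 = [[1, 1, 2, 1, -1]]^T. Check: (A + 2I) v_3 = [[0, 0, 0, 0, 0]]^T = 0.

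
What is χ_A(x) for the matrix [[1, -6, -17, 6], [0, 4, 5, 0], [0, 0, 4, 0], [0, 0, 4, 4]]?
χ_A(x) = (x - 4)^3(x - 1)

xI - A = [[x - 1, 6, 17, -6], [0, x - 4, -5, 0], [0, 0, x - 4, 0], [0, 0, -4, x - 4]].

Expanding det(xI - A) along the first row:
det(xI - A) = + (x - 1)·det([[x - 4, -5, 0], [0, x - 4, 0], [0, -4, x - 4]]) - (6)·det([[0, -5, 0], [0, x - 4, 0], [0, -4, x - 4]]) + (17)·det([[0, x - 4, 0], [0, 0, 0], [0, 0, x - 4]]) - (-6)·det([[0, x - 4, -5], [0, 0, x - 4], [0, 0, -4]]).

Evaluating gives χ_A(x) = x^4 - 13x^3 + 60x^2 - 112x + 64 = (x - 4)^3(x - 1).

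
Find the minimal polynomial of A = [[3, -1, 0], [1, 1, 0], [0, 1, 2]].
The characteristic polynomial factors as (x - 2)^3. The minimal polynomial is ∏(x - λ)^{k_λ} where k_λ is the size of the largest Jordan block at λ.

For λ = 2: rank(A - 2I) = 2, and the largest Jordan block has size 3 (the smallest k with rank((A - 2I)^k) = rank((A - 2I)^(k+1))).

So m_A(x) = (x - 2)^3.

m_A(x) = (x - 2)^3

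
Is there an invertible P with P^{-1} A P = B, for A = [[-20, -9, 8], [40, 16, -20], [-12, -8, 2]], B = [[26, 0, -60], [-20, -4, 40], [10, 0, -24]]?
Both have characteristic polynomial (x - 6)(x + 4)^2, but the minimal polynomial of A is (x - 6)(x + 4)^2 while the minimal polynomial of B is (x - 6)(x + 4). The minimal polynomial is a similarity invariant, so A and B are not similar.

No.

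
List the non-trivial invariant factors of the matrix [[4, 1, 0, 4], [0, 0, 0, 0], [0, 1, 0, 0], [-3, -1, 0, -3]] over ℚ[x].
The Jordan structure of A has elementary divisors x^2, x, (x - 1). Arranging the block sizes at each eigenvalue in decreasing order and taking row products gives the invariant factors.

Invariant factors (smallest first, each dividing the next): x, x^2(x - 1).

Check: the last factor x^2(x - 1) is the minimal polynomial, and the product x^3(x - 1) is the characteristic polynomial.

x, x^2(x - 1)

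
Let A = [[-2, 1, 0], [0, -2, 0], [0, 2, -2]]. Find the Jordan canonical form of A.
J = [[-2, 1, 0], [0, -2, 0], [0, 0, -2]]

The characteristic polynomial is det(xI - A) = (x + 2)^3, so the eigenvalues are -2 (algebraic multiplicity 3).

For λ = -2: rank(A + 2I) = 1, rank((A + 2I)^2) = 0. The eigenspace has dimension 3 - 1 = 2, so there are 2 Jordan blocks; the rank sequence gives block sizes [2, 1].

Assembling the blocks gives the Jordan form J above.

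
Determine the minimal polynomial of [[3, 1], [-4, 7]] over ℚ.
The characteristic polynomial factors as (x - 5)^2. The minimal polynomial is ∏(x - λ)^{k_λ} where k_λ is the size of the largest Jordan block at λ.

For λ = 5: rank(A - 5I) = 1, and the largest Jordan block has size 2 (the smallest k with rank((A - 5I)^k) = rank((A - 5I)^(k+1))).

So m_A(x) = (x - 5)^2.

m_A(x) = (x - 5)^2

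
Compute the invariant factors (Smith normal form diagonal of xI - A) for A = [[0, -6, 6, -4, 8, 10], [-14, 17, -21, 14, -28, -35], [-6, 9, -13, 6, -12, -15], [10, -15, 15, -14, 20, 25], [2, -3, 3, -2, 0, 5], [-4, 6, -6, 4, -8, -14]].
x + 4, x + 4, x + 4, x + 4, (x + 4)^2

The Jordan structure of A has elementary divisors (x + 4)^2, (x + 4), (x + 4), (x + 4), (x + 4). Arranging the block sizes at each eigenvalue in decreasing order and taking row products gives the invariant factors.

Invariant factors (smallest first, each dividing the next): x + 4, x + 4, x + 4, x + 4, (x + 4)^2.

Check: the last factor (x + 4)^2 is the minimal polynomial, and the product (x + 4)^6 is the characteristic polynomial.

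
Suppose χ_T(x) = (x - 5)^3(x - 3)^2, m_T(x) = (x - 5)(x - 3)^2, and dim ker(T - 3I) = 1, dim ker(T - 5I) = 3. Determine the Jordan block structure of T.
λ = 3: algebraic multiplicity 2 (exponent in χ_T), largest block size 2 (exponent in m_T), 1 block (geometric multiplicity). This forces block sizes [2].
λ = 5: algebraic multiplicity 3 (exponent in χ_T), largest block size 1 (exponent in m_T), 3 blocks (geometric multiplicity). These force block sizes [1, 1, 1].

Jordan blocks: (3, 2), (5, 1), (5, 1), (5, 1)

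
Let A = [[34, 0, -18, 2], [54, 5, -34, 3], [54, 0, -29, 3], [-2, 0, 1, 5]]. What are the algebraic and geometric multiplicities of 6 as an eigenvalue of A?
The characteristic polynomial is (x - 6)^2(x - 5)(x + 2), so the factor x - 6 appears with exponent 2: the algebraic multiplicity is 2.

rank(A - 6I) = 3, so the eigenspace has dimension 4 - 3 = 1: the geometric multiplicity is 1.

Since 1 < 2, A is not diagonalizable.

algebraic multiplicity 2, geometric multiplicity 1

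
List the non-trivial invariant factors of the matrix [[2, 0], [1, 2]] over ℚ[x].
The Jordan structure of A has elementary divisors (x - 2)^2. Arranging the block sizes at each eigenvalue in decreasing order and taking row products gives the invariant factors.

Invariant factors (smallest first, each dividing the next): (x - 2)^2.

Check: the last factor (x - 2)^2 is the minimal polynomial, and the product (x - 2)^2 is the characteristic polynomial.

(x - 2)^2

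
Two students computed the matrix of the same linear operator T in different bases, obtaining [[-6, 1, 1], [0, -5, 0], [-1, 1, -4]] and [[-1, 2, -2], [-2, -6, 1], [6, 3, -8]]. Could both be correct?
Two matrices over a field are similar if and only if they have the same invariant factors.

Both A and B have characteristic polynomial (x + 5)^3 and minimal polynomial (x + 5)^2. Computing further, both have invariant factors x + 5, (x + 5)^2. Hence A and B are similar.

Yes.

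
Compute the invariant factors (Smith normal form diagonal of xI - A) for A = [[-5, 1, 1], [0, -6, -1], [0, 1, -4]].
The Jordan structure of A has elementary divisors (x + 5)^2, (x + 5). Arranging the block sizes at each eigenvalue in decreasing order and taking row products gives the invariant factors.

Invariant factors (smallest first, each dividing the next): x + 5, (x + 5)^2.

Check: the last factor (x + 5)^2 is the minimal polynomial, and the product (x + 5)^3 is the characteristic polynomial.

x + 5, (x + 5)^2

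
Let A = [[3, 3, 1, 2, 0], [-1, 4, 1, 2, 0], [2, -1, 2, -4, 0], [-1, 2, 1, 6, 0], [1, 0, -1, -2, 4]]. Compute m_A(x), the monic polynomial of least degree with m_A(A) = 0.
m_A(x) = (x - 4)^2(x - 3)

The characteristic polynomial factors as (x - 4)^4(x - 3). The minimal polynomial is ∏(x - λ)^{k_λ} where k_λ is the size of the largest Jordan block at λ.

For λ = 3: rank(A - 3I) = 4, and the largest Jordan block has size 1 (the smallest k with rank((A - 3I)^k) = rank((A - 3I)^(k+1))).
For λ = 4: rank(A - 4I) = 2, and the largest Jordan block has size 2 (the smallest k with rank((A - 4I)^k) = rank((A - 4I)^(k+1))).

So m_A(x) = (x - 4)^2(x - 3).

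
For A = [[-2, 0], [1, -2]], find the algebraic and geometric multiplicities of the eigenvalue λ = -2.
The characteristic polynomial is (x + 2)^2, so the factor x + 2 appears with exponent 2: the algebraic multiplicity is 2.

rank(A + 2I) = 1, so the eigenspace has dimension 2 - 1 = 1: the geometric multiplicity is 1.

Since 1 < 2, A is not diagonalizable.

algebraic multiplicity 2, geometric multiplicity 1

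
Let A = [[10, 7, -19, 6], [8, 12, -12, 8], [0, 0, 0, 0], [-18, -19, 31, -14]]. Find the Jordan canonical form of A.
The characteristic polynomial is det(xI - A) = x^2(x - 4)^2, so the eigenvalues are 0 (algebraic multiplicity 2), 4 (algebraic multiplicity 2).

For λ = 0: rank(A) = 2. The eigenspace has dimension 4 - 2 = 2, so there are 2 Jordan blocks; the rank sequence gives block sizes [1, 1].

For λ = 4: rank(A - 4I) = 3, rank((A - 4I)^2) = 2. The eigenspace has dimension 4 - 3 = 1, so there is 1 Jordan block; the rank sequence gives block sizes [2].

Assembling the blocks gives the Jordan form J above.

J = [[0, 0, 0, 0], [0, 0, 0, 0], [0, 0, 4, 1], [0, 0, 0, 4]]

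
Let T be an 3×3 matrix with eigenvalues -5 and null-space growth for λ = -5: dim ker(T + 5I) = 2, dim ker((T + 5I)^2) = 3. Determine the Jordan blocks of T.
λ = -5: successive nullity increments [2, 1] count blocks of size ≥ k; block sizes are [2, 1].

Jordan blocks: (-5, 2), (-5, 1)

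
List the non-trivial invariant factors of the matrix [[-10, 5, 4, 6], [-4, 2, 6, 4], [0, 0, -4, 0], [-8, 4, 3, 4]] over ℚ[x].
The Jordan structure of A has elementary divisors (x + 4)^2, x^2. Arranging the block sizes at each eigenvalue in decreasing order and taking row products gives the invariant factors.

Invariant factors (smallest first, each dividing the next): x^2(x + 4)^2.

Check: the last factor x^2(x + 4)^2 is the minimal polynomial, and the product x^2(x + 4)^2 is the characteristic polynomial.

x^2(x + 4)^2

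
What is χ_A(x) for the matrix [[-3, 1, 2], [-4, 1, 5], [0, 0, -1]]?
χ_A(x) = (x + 1)^3

xI - A = [[x + 3, -1, -2], [4, x - 1, -5], [0, 0, x + 1]].

Expanding det(xI - A) along the first row:
det(xI - A) = + (x + 3)·det([[x - 1, -5], [0, x + 1]]) - (-1)·det([[4, -5], [0, x + 1]]) + (-2)·det([[4, x - 1], [0, 0]]).

Evaluating gives χ_A(x) = x^3 + 3x^2 + 3x + 1 = (x + 1)^3.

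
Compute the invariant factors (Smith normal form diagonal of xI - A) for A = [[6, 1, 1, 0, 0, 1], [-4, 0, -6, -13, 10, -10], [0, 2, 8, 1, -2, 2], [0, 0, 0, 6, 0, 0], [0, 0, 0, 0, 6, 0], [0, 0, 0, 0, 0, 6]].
x - 6, x - 6, (x - 6)^2(x - 4)^2

The Jordan structure of A has elementary divisors (x - 4)^2, (x - 6)^2, (x - 6), (x - 6). Arranging the block sizes at each eigenvalue in decreasing order and taking row products gives the invariant factors.

Invariant factors (smallest first, each dividing the next): x - 6, x - 6, (x - 6)^2(x - 4)^2.

Check: the last factor (x - 6)^2(x - 4)^2 is the minimal polynomial, and the product (x - 6)^4(x - 4)^2 is the characteristic polynomial.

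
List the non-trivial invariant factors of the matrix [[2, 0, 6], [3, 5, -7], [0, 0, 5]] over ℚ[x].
(x - 5)^2(x - 2)

The Jordan structure of A has elementary divisors (x - 2), (x - 5)^2. Arranging the block sizes at each eigenvalue in decreasing order and taking row products gives the invariant factors.

Invariant factors (smallest first, each dividing the next): (x - 5)^2(x - 2).

Check: the last factor (x - 5)^2(x - 2) is the minimal polynomial, and the product (x - 5)^2(x - 2) is the characteristic polynomial.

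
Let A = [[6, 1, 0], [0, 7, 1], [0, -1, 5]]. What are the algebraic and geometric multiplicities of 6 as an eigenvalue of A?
algebraic multiplicity 3, geometric multiplicity 1

The characteristic polynomial is (x - 6)^3, so the factor x - 6 appears with exponent 3: the algebraic multiplicity is 3.

rank(A - 6I) = 2, so the eigenspace has dimension 3 - 2 = 1: the geometric multiplicity is 1.

Since 1 < 3, A is not diagonalizable.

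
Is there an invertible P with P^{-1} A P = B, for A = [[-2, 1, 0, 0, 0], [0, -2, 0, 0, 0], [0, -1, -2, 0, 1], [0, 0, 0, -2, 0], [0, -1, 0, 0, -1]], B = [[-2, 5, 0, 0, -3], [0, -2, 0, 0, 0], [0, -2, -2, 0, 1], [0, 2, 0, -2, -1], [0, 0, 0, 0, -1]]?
Yes.

Two matrices over a field are similar if and only if they have the same invariant factors.

Both A and B have characteristic polynomial (x + 1)(x + 2)^4 and minimal polynomial (x + 1)(x + 2)^2. Computing further, both have invariant factors x + 2, x + 2, (x + 1)(x + 2)^2. Hence A and B are similar.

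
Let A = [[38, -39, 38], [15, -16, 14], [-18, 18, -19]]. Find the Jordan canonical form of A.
The characteristic polynomial is det(xI - A) = (x - 5)(x + 1)^2, so the eigenvalues are -1 (algebraic multiplicity 2), 5 (algebraic multiplicity 1).

For λ = -1: rank(A + I) = 2, rank((A + I)^2) = 1. The eigenspace has dimension 3 - 2 = 1, so there is 1 Jordan block; the rank sequence gives block sizes [2].

For λ = 5: algebraic multiplicity 1 gives one 1×1 block.

Assembling the blocks gives the Jordan form J above.

J = [[-1, 1, 0], [0, -1, 0], [0, 0, 5]]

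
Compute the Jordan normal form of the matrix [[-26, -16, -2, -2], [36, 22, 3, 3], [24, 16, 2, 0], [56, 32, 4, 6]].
J = [[-2, 0, 0, 0], [0, 2, 1, 0], [0, 0, 2, 0], [0, 0, 0, 2]]

The characteristic polynomial is det(xI - A) = (x - 2)^3(x + 2), so the eigenvalues are -2 (algebraic multiplicity 1), 2 (algebraic multiplicity 3).

For λ = -2: algebraic multiplicity 1 gives one 1×1 block.

For λ = 2: rank(A - 2I) = 2, rank((A - 2I)^2) = 1. The eigenspace has dimension 4 - 2 = 2, so there are 2 Jordan blocks; the rank sequence gives block sizes [2, 1].

Assembling the blocks gives the Jordan form J above.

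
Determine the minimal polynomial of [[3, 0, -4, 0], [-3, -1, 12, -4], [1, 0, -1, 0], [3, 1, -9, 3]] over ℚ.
m_A(x) = (x - 1)^2

The characteristic polynomial factors as (x - 1)^4. The minimal polynomial is ∏(x - λ)^{k_λ} where k_λ is the size of the largest Jordan block at λ.

For λ = 1: rank(A - I) = 2, and the largest Jordan block has size 2 (the smallest k with rank((A - I)^k) = rank((A - I)^(k+1))).

So m_A(x) = (x - 1)^2.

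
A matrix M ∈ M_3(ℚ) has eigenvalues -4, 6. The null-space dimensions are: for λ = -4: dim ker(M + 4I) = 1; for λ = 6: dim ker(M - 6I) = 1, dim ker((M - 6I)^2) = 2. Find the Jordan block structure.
λ = -4: successive nullity increments [1] count blocks of size ≥ k; block sizes are [1].
λ = 6: successive nullity increments [1, 1] count blocks of size ≥ k; block sizes are [2].

Jordan blocks: (-4, 1), (6, 2)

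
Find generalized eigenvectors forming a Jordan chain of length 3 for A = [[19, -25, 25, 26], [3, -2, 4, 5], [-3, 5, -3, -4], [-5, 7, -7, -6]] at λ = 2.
v_1 = [[7, 2, 0, -2]]^T, v_2 = [[17, 3, -3, -5]]^T, v_3 = [[9, 2, -1, -3]]^T

We seek v_1 ∈ ker((A - 2I)^3) \ ker((A - 2I)^2), then set v_{i+1} = (A - 2I) v_i.

One such chain is v_1 = [[7, 2, 0, -2]]^T, v_2 = [[17, 3, -3, -5]]^T, v_3 = [[9, 2, -1, -3]]^T. Check: (A - 2I) v_3 = [[0, 0, 0, 0]]^T = 0.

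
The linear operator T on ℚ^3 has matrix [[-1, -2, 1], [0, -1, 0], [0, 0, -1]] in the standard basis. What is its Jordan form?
The characteristic polynomial is det(xI - A) = (x + 1)^3, so the eigenvalues are -1 (algebraic multiplicity 3).

For λ = -1: rank(A + I) = 1, rank((A + I)^2) = 0. The eigenspace has dimension 3 - 1 = 2, so there are 2 Jordan blocks; the rank sequence gives block sizes [2, 1].

Assembling the blocks gives the Jordan form J above.

J = [[-1, 1, 0], [0, -1, 0], [0, 0, -1]]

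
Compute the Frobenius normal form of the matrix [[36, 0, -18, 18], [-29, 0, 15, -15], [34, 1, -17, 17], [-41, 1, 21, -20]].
The invariant factors of A (the non-unit diagonal entries of the Smith normal form of xI - A over ℚ[x]) are (x - 1)(x + 3)(x^2 - x + 6), each dividing the next. The characteristic polynomial is their product, (x - 1)(x + 3)(x^2 - x + 6).

The rational canonical form is the block-diagonal matrix of companion matrices C(f_i):
R = [[0, 0, 0, 18], [1, 0, 0, -15], [0, 1, 0, -1], [0, 0, 1, -1]].

Note the characteristic polynomial does not split into linear factors over ℚ, so A has no Jordan form over ℚ; the rational canonical form exists over any field.

R = [[0, 0, 0, 18], [1, 0, 0, -15], [0, 1, 0, -1], [0, 0, 1, -1]]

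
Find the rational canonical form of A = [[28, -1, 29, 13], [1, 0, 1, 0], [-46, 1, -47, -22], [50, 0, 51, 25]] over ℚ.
The invariant factors of A (the non-unit diagonal entries of the Smith normal form of xI - A over ℚ[x]) are (x^2 - 3x + 3)^2, each dividing the next. The characteristic polynomial is their product, (x^2 - 3x + 3)^2.

The rational canonical form is the block-diagonal matrix of companion matrices C(f_i):
R = [[0, 0, 0, -9], [1, 0, 0, 18], [0, 1, 0, -15], [0, 0, 1, 6]].

Note the characteristic polynomial does not split into linear factors over ℚ, so A has no Jordan form over ℚ; the rational canonical form exists over any field.

R = [[0, 0, 0, -9], [1, 0, 0, 18], [0, 1, 0, -15], [0, 0, 1, 6]]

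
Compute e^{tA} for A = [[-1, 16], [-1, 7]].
A has Jordan form J = [[3, 1], [0, 3]] with A = PJP^{-1}, so e^{tA} = P e^{tJ} P^{-1}.

For a Jordan block J_k(λ), e^{tJ_k(λ)} = e^{λt} · (I + tN + t^2 N^2/2! + ... + t^{k-1} N^{k-1}/(k-1)!) where N is the nilpotent superdiagonal part.

Assembling the blocks and conjugating back gives the entries of e^{tA} as shown above.

e^{tA} = [[(1 - 4*t)*e^{3*t}, 16*t*e^{3*t}], [-t*e^{3*t}, (4*t + 1)*e^{3*t}]]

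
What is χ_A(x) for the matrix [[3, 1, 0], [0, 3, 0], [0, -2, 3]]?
χ_A(x) = (x - 3)^3

xI - A = [[x - 3, -1, 0], [0, x - 3, 0], [0, 2, x - 3]].

Expanding det(xI - A) along the first row:
det(xI - A) = + (x - 3)·det([[x - 3, 0], [2, x - 3]]) - (-1)·det([[0, 0], [0, x - 3]]) + (0)·det([[0, x - 3], [0, 2]]).

Evaluating gives χ_A(x) = x^3 - 9x^2 + 27x - 27 = (x - 3)^3.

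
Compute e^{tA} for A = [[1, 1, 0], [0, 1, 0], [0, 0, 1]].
A has Jordan form J = [[1, 1, 0], [0, 1, 0], [0, 0, 1]] with A = PJP^{-1}, so e^{tA} = P e^{tJ} P^{-1}.

For a Jordan block J_k(λ), e^{tJ_k(λ)} = e^{λt} · (I + tN + t^2 N^2/2! + ... + t^{k-1} N^{k-1}/(k-1)!) where N is the nilpotent superdiagonal part.

Assembling the blocks and conjugating back gives the entries of e^{tA} as shown above.

e^{tA} = [[e^{t}, t*e^{t}, 0], [0, e^{t}, 0], [0, 0, e^{t}]]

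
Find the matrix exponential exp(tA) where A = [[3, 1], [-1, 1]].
A has Jordan form J = [[2, 1], [0, 2]] with A = PJP^{-1}, so e^{tA} = P e^{tJ} P^{-1}.

For a Jordan block J_k(λ), e^{tJ_k(λ)} = e^{λt} · (I + tN + t^2 N^2/2! + ... + t^{k-1} N^{k-1}/(k-1)!) where N is the nilpotent superdiagonal part.

Assembling the blocks and conjugating back gives the entries of e^{tA} as shown above.

e^{tA} = [[(t + 1)*e^{2*t}, t*e^{2*t}], [-t*e^{2*t}, (1 - t)*e^{2*t}]]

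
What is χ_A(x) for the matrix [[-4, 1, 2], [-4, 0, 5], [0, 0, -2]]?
xI - A = [[x + 4, -1, -2], [4, x, -5], [0, 0, x + 2]].

Expanding det(xI - A) along the first row:
det(xI - A) = + (x + 4)·det([[x, -5], [0, x + 2]]) - (-1)·det([[4, -5], [0, x + 2]]) + (-2)·det([[4, x], [0, 0]]).

Evaluating gives χ_A(x) = x^3 + 6x^2 + 12x + 8 = (x + 2)^3.

χ_A(x) = (x + 2)^3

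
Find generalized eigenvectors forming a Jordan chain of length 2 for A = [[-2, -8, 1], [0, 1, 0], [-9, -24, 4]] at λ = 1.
v_1 = [[5, -1, 8]]^T, v_2 = [[1, 0, 3]]^T

We seek v_1 ∈ ker((A - I)^2) \ ker(A - I), then set v_{i+1} = (A - I) v_i.

One such chain is v_1 = [[5, -1, 8]]^T, v_2 = [[1, 0, 3]]^T. Check: (A - I) v_2 = [[0, 0, 0]]^T = 0.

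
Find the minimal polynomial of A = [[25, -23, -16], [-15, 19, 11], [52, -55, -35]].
m_A(x) = (x - 3)^3

The characteristic polynomial factors as (x - 3)^3. The minimal polynomial is ∏(x - λ)^{k_λ} where k_λ is the size of the largest Jordan block at λ.

For λ = 3: rank(A - 3I) = 2, and the largest Jordan block has size 3 (the smallest k with rank((A - 3I)^k) = rank((A - 3I)^(k+1))).

So m_A(x) = (x - 3)^3.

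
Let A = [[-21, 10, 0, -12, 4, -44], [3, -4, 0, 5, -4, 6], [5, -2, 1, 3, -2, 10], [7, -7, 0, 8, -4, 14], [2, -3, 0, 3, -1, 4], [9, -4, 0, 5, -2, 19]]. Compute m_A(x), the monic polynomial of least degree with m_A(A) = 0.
The characteristic polynomial factors as (x - 1)^4(x + 1)^2. The minimal polynomial is ∏(x - λ)^{k_λ} where k_λ is the size of the largest Jordan block at λ.

For λ = -1: rank(A + I) = 5, and the largest Jordan block has size 2 (the smallest k with rank((A + I)^k) = rank((A + I)^(k+1))).
For λ = 1: rank(A - I) = 4, and the largest Jordan block has size 3 (the smallest k with rank((A - I)^k) = rank((A - I)^(k+1))).

So m_A(x) = (x - 1)^3(x + 1)^2.

m_A(x) = (x - 1)^3(x + 1)^2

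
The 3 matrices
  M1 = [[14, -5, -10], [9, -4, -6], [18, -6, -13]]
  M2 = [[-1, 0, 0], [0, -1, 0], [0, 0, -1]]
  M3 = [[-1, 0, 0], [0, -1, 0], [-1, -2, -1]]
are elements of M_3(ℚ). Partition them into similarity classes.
Characteristic polynomials: χ_{M1} = (x + 1)^3, χ_{M2} = (x + 1)^3, χ_{M3} = (x + 1)^3.

{M1, M3}: invariant factors x + 1, (x + 1)^2.

{M2}: invariant factors x + 1, x + 1, x + 1.

Matrices are similar if and only if their invariant-factor lists agree; the partition into similarity classes is {M1, M3}, {M2}.

2 classes: {M1, M3}, {M2}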